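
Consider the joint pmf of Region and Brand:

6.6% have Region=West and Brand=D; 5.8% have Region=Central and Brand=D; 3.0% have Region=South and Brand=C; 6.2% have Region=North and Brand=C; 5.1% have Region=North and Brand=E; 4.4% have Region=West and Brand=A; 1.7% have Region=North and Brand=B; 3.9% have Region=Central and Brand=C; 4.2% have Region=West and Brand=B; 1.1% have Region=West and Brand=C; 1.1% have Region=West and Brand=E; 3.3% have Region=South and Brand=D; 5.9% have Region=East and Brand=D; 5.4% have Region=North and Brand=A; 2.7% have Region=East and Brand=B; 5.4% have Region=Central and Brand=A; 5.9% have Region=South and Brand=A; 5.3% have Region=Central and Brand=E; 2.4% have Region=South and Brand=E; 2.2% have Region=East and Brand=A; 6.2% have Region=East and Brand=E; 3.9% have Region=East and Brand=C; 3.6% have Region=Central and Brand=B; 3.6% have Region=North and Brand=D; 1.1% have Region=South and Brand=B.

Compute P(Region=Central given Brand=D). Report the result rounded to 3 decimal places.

0.230

P(Brand=D) = 0.036 + 0.033 + 0.059 + 0.066 + 0.058 = 0.252.
P(Region=Central | Brand=D) = 0.058/0.252 = 0.230.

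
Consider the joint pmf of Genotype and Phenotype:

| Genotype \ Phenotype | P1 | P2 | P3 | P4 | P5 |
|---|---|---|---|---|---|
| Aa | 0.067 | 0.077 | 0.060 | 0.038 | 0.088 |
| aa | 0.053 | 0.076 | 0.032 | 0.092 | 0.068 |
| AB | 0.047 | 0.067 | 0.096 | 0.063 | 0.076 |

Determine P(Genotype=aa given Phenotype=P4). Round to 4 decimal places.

0.4767

P(Phenotype=P4) = 0.038 + 0.092 + 0.063 = 0.193.
P(Genotype=aa | Phenotype=P4) = 0.092/0.193 = 0.4767.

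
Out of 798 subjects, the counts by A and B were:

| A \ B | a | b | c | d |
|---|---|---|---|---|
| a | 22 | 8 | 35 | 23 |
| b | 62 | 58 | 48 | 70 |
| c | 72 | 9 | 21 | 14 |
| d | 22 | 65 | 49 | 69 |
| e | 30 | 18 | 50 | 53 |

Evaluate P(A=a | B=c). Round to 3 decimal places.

0.172

Total with B=c: 35 + 48 + 21 + 49 + 50 = 203.
P(A=a | B=c) = 35/203 = 0.172.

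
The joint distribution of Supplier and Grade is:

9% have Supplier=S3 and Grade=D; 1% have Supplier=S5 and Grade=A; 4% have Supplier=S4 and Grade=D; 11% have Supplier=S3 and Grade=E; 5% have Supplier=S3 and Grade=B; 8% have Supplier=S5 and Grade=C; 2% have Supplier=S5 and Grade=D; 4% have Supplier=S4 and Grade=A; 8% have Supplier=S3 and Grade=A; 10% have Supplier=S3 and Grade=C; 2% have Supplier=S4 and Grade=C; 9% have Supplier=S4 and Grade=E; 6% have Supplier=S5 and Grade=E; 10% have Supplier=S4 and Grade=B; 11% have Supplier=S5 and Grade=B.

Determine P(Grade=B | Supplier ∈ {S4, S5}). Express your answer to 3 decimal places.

0.368

P(Supplier=S4) = 0.04 + 0.10 + 0.02 + 0.04 + 0.09 = 0.29.
P(Supplier=S5) = 0.01 + 0.11 + 0.08 + 0.02 + 0.06 = 0.28.
P(Supplier ∈ {S4, S5}) = 0.29 + 0.28 = 0.57; P(Grade=B, Supplier ∈ {S4, S5}) = 0.10 + 0.11 = 0.21.
P(Grade=B | Supplier ∈ {S4, S5}) = 0.21/0.57 = 0.368.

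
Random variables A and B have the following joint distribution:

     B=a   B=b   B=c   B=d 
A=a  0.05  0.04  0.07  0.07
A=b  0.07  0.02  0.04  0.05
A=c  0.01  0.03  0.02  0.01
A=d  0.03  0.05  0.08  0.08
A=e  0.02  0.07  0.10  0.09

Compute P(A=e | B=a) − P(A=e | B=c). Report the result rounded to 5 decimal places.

-0.21147

P(B=a) = 0.05 + 0.07 + 0.01 + 0.03 + 0.02 = 0.18; P(A=e | B=a) = 0.02/0.18 = 0.111111.
P(B=c) = 0.07 + 0.04 + 0.02 + 0.08 + 0.10 = 0.31; P(A=e | B=c) = 0.10/0.31 = 0.322581.
Difference = -0.21147.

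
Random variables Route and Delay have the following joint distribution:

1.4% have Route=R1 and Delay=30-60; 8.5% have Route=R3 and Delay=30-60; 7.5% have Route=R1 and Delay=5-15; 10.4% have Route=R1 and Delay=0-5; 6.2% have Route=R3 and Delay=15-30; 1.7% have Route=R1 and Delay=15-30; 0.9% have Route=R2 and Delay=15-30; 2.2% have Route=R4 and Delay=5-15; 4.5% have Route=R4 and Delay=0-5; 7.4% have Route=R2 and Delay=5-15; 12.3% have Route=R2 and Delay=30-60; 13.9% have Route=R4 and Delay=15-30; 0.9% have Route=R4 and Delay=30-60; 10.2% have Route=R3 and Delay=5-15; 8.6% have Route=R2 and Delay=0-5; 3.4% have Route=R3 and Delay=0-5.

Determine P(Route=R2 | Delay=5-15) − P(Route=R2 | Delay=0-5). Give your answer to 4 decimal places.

-0.0486

P(Delay=5-15) = 0.075 + 0.074 + 0.102 + 0.022 = 0.273; P(Route=R2 | Delay=5-15) = 0.074/0.273 = 0.27106.
P(Delay=0-5) = 0.104 + 0.086 + 0.034 + 0.045 = 0.269; P(Route=R2 | Delay=0-5) = 0.086/0.269 = 0.31970.
Difference = -0.0486.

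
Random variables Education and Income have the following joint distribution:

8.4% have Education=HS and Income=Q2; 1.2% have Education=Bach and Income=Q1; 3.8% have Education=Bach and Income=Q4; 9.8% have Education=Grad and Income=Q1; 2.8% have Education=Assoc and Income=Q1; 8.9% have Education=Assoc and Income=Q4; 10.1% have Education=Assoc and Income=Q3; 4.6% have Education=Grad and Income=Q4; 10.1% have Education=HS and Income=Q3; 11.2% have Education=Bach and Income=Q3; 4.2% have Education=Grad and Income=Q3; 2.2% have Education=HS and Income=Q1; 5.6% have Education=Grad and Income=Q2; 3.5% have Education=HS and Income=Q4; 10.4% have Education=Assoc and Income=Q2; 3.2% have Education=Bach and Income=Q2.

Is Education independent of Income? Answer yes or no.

P(Education=Grad) = 0.242 and P(Income=Q1) = 0.160, so their product is 0.03872, but P(Education=Grad, Income=Q1) = 0.098. Since these differ, Education and Income are not independent.

no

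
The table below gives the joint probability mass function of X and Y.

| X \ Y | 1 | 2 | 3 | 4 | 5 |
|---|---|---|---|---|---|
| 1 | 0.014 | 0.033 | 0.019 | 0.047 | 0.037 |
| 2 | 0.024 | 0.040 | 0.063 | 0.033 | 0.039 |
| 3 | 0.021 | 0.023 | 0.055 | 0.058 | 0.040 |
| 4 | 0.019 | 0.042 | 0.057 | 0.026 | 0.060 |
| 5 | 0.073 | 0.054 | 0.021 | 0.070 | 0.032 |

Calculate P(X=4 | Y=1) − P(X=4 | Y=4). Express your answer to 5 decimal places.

P(Y=1) = 0.014 + 0.024 + 0.021 + 0.019 + 0.073 = 0.151; P(X=4 | Y=1) = 0.019/0.151 = 0.125828.
P(Y=4) = 0.047 + 0.033 + 0.058 + 0.026 + 0.070 = 0.234; P(X=4 | Y=4) = 0.026/0.234 = 0.111111.
Difference = 0.01472.

0.01472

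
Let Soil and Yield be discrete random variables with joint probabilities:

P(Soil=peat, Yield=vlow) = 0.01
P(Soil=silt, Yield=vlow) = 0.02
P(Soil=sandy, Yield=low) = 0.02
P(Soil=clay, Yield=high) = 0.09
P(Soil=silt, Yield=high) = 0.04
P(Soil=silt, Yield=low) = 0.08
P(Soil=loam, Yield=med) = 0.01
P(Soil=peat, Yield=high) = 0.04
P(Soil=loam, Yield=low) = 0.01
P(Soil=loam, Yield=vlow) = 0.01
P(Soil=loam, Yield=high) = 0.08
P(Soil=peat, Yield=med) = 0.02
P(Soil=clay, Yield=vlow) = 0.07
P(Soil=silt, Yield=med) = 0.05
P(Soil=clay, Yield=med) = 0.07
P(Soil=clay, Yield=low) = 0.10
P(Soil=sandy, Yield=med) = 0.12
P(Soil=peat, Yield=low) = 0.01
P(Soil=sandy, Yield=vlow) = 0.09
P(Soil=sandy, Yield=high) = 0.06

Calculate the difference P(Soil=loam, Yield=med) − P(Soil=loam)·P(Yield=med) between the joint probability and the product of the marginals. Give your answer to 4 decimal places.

-0.0197

P(Soil=loam) = 0.01 + 0.01 + 0.01 + 0.08 = 0.11.
P(Yield=med) = 0.12 + 0.01 + 0.07 + 0.05 + 0.02 = 0.27.
P(Soil=loam, Yield=med) − P(Soil=loam)P(Yield=med) = 0.01 − 0.11×0.27 = -0.0197.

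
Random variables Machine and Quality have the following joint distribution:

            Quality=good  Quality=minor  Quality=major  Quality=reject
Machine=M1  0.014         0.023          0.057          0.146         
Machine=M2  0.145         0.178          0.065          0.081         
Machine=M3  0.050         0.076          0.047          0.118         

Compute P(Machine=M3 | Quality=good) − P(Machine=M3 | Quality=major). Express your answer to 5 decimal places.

-0.03887

P(Quality=good) = 0.014 + 0.145 + 0.050 = 0.209; P(Machine=M3 | Quality=good) = 0.050/0.209 = 0.239234.
P(Quality=major) = 0.057 + 0.065 + 0.047 = 0.169; P(Machine=M3 | Quality=major) = 0.047/0.169 = 0.278107.
Difference = -0.03887.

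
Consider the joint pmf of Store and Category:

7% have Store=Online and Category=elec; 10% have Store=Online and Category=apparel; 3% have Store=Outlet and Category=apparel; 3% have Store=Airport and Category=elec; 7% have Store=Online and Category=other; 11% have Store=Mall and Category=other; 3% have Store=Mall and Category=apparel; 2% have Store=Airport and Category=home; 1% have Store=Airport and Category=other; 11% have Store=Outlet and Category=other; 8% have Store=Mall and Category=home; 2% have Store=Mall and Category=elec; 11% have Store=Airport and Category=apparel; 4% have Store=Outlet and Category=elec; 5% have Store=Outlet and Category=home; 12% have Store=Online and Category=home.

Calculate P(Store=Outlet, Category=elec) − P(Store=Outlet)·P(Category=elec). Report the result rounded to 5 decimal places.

P(Store=Outlet) = 0.03 + 0.04 + 0.05 + 0.11 = 0.23.
P(Category=elec) = 0.02 + 0.03 + 0.04 + 0.07 = 0.16.
P(Store=Outlet, Category=elec) − P(Store=Outlet)P(Category=elec) = 0.04 − 0.23×0.16 = 0.00320.

0.00320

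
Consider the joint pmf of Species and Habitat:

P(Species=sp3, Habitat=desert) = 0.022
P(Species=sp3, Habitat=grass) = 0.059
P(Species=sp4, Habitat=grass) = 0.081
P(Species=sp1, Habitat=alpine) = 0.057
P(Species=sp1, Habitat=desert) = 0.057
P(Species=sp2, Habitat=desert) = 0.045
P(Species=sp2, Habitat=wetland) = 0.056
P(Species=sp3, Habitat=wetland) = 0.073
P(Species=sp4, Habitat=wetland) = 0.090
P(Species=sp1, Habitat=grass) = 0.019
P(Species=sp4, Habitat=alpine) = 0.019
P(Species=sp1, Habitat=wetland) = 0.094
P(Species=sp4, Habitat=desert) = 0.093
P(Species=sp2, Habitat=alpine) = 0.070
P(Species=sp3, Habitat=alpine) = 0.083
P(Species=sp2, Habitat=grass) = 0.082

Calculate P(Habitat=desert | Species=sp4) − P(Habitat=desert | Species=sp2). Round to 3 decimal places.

P(Species=sp4) = 0.081 + 0.090 + 0.093 + 0.019 = 0.283; P(Habitat=desert | Species=sp4) = 0.093/0.283 = 0.3286.
P(Species=sp2) = 0.082 + 0.056 + 0.045 + 0.070 = 0.253; P(Habitat=desert | Species=sp2) = 0.045/0.253 = 0.1779.
Difference = 0.151.

0.151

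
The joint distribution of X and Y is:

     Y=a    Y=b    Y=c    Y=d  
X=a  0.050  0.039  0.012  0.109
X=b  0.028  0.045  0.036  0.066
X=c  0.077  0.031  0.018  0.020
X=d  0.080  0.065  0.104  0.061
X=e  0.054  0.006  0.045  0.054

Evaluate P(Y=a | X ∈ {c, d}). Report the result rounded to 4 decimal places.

0.3443

P(X=c) = 0.077 + 0.031 + 0.018 + 0.020 = 0.146.
P(X=d) = 0.080 + 0.065 + 0.104 + 0.061 = 0.310.
P(X ∈ {c, d}) = 0.146 + 0.310 = 0.456; P(Y=a, X ∈ {c, d}) = 0.077 + 0.080 = 0.157.
P(Y=a | X ∈ {c, d}) = 0.157/0.456 = 0.3443.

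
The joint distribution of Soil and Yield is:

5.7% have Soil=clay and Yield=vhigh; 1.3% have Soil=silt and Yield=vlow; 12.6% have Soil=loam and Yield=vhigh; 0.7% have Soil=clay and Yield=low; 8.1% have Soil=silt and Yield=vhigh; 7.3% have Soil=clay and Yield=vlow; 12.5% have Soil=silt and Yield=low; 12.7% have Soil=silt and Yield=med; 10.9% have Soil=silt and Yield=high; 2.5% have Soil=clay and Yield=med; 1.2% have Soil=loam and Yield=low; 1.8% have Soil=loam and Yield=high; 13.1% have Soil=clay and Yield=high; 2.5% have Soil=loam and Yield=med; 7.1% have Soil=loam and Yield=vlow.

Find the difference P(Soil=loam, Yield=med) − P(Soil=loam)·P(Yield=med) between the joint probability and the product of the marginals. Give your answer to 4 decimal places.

P(Soil=loam) = 0.071 + 0.012 + 0.025 + 0.018 + 0.126 = 0.252.
P(Yield=med) = 0.025 + 0.025 + 0.127 = 0.177.
P(Soil=loam, Yield=med) − P(Soil=loam)P(Yield=med) = 0.025 − 0.252×0.177 = -0.0196.

-0.0196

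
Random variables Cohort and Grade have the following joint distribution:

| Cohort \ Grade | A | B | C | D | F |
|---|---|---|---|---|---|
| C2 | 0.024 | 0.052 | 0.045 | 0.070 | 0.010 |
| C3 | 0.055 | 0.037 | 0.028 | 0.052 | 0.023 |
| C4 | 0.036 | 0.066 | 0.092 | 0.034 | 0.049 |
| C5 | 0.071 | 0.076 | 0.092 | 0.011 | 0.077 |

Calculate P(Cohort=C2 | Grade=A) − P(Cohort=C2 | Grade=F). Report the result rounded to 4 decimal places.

P(Grade=A) = 0.024 + 0.055 + 0.036 + 0.071 = 0.186; P(Cohort=C2 | Grade=A) = 0.024/0.186 = 0.12903.
P(Grade=F) = 0.010 + 0.023 + 0.049 + 0.077 = 0.159; P(Cohort=C2 | Grade=F) = 0.010/0.159 = 0.06289.
Difference = 0.0661.

0.0661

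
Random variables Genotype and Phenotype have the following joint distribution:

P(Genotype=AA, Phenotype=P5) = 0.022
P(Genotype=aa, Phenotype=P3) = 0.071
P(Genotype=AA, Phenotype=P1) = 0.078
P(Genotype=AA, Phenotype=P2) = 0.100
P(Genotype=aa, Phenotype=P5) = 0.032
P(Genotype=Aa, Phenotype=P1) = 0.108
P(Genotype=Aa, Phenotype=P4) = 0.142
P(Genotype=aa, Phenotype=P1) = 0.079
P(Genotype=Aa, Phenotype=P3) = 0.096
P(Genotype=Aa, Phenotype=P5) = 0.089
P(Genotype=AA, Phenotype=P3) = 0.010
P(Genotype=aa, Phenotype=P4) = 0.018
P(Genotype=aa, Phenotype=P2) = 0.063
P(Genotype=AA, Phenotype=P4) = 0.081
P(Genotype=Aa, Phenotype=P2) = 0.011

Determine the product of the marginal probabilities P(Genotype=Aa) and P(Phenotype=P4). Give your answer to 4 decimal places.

P(Genotype=Aa) = 0.108 + 0.011 + 0.096 + 0.142 + 0.089 = 0.446.
P(Phenotype=P4) = 0.081 + 0.142 + 0.018 = 0.241.
Product: 0.446 × 0.241 = 0.1075.

0.1075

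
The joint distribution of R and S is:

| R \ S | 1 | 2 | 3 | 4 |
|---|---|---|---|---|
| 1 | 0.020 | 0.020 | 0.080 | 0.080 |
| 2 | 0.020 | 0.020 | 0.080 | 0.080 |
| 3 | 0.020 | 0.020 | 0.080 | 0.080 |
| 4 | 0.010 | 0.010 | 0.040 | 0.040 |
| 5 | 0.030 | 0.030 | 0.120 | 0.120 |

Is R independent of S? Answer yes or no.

Every cell satisfies P(R,S) = P(R)·P(S). For instance P(R=3) = 0.200, P(S=2) = 0.100, and 0.200×0.100 = 0.020 matches the joint entry. So R and S are independent.

yes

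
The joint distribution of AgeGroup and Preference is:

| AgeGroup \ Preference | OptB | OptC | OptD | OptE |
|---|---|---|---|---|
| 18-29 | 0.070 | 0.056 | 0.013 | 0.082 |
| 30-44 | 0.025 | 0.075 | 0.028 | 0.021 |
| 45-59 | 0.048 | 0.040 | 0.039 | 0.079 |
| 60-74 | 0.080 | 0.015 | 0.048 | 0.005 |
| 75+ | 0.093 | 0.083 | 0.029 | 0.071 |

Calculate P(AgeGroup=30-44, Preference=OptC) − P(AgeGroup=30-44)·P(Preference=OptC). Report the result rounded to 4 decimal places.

0.0349

P(AgeGroup=30-44) = 0.025 + 0.075 + 0.028 + 0.021 = 0.149.
P(Preference=OptC) = 0.056 + 0.075 + 0.040 + 0.015 + 0.083 = 0.269.
P(AgeGroup=30-44, Preference=OptC) − P(AgeGroup=30-44)P(Preference=OptC) = 0.075 − 0.149×0.269 = 0.0349.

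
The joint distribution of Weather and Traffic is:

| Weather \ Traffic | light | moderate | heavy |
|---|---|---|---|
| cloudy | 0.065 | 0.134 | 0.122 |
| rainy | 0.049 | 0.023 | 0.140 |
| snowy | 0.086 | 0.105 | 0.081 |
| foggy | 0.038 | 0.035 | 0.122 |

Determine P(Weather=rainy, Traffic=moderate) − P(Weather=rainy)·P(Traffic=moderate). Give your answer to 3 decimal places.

-0.040

P(Weather=rainy) = 0.049 + 0.023 + 0.140 = 0.212.
P(Traffic=moderate) = 0.134 + 0.023 + 0.105 + 0.035 = 0.297.
P(Weather=rainy, Traffic=moderate) − P(Weather=rainy)P(Traffic=moderate) = 0.023 − 0.212×0.297 = -0.040.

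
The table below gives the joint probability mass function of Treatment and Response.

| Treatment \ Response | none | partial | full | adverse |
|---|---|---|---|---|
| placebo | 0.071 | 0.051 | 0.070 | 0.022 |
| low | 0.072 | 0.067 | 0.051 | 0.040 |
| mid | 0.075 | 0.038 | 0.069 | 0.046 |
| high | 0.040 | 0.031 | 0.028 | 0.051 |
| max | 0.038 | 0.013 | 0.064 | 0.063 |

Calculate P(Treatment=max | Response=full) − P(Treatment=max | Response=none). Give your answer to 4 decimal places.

P(Response=full) = 0.070 + 0.051 + 0.069 + 0.028 + 0.064 = 0.282; P(Treatment=max | Response=full) = 0.064/0.282 = 0.22695.
P(Response=none) = 0.071 + 0.072 + 0.075 + 0.040 + 0.038 = 0.296; P(Treatment=max | Response=none) = 0.038/0.296 = 0.12838.
Difference = 0.0986.

0.0986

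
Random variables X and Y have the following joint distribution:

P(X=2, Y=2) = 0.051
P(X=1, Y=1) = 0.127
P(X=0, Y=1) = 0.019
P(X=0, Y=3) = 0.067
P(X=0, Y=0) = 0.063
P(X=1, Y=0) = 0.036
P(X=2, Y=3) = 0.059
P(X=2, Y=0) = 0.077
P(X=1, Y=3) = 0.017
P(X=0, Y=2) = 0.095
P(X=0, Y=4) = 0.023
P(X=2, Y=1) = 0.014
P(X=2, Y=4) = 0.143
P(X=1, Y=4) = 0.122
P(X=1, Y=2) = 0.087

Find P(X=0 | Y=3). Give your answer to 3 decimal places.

P(Y=3) = 0.067 + 0.017 + 0.059 = 0.143.
P(X=0 | Y=3) = 0.067/0.143 = 0.469.

0.469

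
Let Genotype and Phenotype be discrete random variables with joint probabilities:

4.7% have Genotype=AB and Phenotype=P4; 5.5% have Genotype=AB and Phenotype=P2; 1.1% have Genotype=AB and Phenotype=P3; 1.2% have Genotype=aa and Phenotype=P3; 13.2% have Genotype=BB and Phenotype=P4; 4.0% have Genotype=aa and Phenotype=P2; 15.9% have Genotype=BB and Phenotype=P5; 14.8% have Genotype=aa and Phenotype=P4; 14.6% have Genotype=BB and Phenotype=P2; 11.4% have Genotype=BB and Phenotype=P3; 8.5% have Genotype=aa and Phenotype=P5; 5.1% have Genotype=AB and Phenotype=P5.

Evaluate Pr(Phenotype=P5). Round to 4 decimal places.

0.2950

P(Phenotype=P5) = 0.085 + 0.051 + 0.159 = 0.295.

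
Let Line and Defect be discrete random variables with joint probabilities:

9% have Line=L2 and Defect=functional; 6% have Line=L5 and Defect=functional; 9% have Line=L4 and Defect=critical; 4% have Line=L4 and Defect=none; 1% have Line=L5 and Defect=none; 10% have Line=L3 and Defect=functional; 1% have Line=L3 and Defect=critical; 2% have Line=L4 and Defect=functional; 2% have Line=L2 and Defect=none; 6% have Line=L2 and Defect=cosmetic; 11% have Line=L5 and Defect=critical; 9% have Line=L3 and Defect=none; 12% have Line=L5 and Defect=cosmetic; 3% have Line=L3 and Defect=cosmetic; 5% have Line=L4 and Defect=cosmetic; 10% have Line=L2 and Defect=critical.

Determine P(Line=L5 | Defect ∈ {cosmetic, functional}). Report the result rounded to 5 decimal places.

0.33962

P(Defect=cosmetic) = 0.06 + 0.03 + 0.05 + 0.12 = 0.26.
P(Defect=functional) = 0.09 + 0.10 + 0.02 + 0.06 = 0.27.
P(Defect ∈ {cosmetic, functional}) = 0.26 + 0.27 = 0.53; P(Line=L5, Defect ∈ {cosmetic, functional}) = 0.12 + 0.06 = 0.18.
P(Line=L5 | Defect ∈ {cosmetic, functional}) = 0.18/0.53 = 0.33962.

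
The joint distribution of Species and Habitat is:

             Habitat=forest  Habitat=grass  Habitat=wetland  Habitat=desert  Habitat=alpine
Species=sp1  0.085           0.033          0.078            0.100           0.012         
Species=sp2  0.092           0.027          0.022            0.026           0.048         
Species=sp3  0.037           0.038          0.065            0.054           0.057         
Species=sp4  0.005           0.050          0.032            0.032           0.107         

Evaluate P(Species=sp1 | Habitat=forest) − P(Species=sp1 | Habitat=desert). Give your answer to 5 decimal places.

P(Habitat=forest) = 0.085 + 0.092 + 0.037 + 0.005 = 0.219; P(Species=sp1 | Habitat=forest) = 0.085/0.219 = 0.388128.
P(Habitat=desert) = 0.100 + 0.026 + 0.054 + 0.032 = 0.212; P(Species=sp1 | Habitat=desert) = 0.100/0.212 = 0.471698.
Difference = -0.08357.

-0.08357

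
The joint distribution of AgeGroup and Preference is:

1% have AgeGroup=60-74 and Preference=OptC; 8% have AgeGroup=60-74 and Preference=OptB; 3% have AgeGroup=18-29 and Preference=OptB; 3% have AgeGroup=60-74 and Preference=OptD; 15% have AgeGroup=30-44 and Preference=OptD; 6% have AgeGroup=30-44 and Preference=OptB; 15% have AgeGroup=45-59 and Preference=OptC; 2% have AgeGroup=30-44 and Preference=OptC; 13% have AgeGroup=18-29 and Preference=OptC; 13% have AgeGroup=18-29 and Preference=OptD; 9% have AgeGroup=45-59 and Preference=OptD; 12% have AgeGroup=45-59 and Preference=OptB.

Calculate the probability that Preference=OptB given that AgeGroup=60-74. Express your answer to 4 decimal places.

0.6667

P(AgeGroup=60-74) = 0.08 + 0.01 + 0.03 = 0.12.
P(Preference=OptB | AgeGroup=60-74) = 0.08/0.12 = 0.6667.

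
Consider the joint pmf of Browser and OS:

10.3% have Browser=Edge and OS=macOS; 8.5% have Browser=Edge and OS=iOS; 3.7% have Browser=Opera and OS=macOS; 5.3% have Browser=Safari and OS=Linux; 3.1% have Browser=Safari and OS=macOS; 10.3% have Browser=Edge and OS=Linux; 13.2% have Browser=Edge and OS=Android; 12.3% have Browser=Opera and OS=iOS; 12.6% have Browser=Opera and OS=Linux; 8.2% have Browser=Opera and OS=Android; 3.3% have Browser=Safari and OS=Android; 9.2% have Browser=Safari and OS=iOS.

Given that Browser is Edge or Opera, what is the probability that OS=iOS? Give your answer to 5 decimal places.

0.26296

P(Browser=Edge) = 0.103 + 0.103 + 0.085 + 0.132 = 0.423.
P(Browser=Opera) = 0.037 + 0.126 + 0.123 + 0.082 = 0.368.
P(Browser ∈ {Edge, Opera}) = 0.423 + 0.368 = 0.791; P(OS=iOS, Browser ∈ {Edge, Opera}) = 0.085 + 0.123 = 0.208.
P(OS=iOS | Browser ∈ {Edge, Opera}) = 0.208/0.791 = 0.26296.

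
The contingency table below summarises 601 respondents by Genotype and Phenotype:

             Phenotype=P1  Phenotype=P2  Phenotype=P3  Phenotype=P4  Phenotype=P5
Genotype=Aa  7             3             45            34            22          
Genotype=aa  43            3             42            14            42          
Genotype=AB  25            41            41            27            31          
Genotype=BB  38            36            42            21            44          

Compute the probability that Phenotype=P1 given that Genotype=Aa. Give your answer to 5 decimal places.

0.06306

Total with Genotype=Aa: 7 + 3 + 45 + 34 + 22 = 111.
P(Phenotype=P1 | Genotype=Aa) = 7/111 = 0.06306.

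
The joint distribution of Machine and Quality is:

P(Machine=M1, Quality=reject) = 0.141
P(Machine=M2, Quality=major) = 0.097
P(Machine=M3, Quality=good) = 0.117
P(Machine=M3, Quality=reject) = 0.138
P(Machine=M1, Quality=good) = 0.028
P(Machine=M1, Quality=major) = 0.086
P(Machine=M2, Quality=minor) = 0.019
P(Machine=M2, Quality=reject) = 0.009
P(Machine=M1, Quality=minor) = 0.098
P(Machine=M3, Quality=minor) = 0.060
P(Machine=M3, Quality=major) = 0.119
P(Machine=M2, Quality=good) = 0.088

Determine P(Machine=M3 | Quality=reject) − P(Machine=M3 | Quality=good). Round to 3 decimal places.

-0.023

P(Quality=reject) = 0.141 + 0.009 + 0.138 = 0.288; P(Machine=M3 | Quality=reject) = 0.138/0.288 = 0.4792.
P(Quality=good) = 0.028 + 0.088 + 0.117 = 0.233; P(Machine=M3 | Quality=good) = 0.117/0.233 = 0.5021.
Difference = -0.023.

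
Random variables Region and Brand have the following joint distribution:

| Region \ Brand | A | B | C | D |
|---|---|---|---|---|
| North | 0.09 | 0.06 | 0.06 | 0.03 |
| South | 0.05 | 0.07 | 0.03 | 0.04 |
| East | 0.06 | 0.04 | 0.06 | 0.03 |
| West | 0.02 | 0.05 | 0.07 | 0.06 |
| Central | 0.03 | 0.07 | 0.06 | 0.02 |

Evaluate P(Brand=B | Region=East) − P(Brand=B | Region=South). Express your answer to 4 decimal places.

P(Region=East) = 0.06 + 0.04 + 0.06 + 0.03 = 0.19; P(Brand=B | Region=East) = 0.04/0.19 = 0.21053.
P(Region=South) = 0.05 + 0.07 + 0.03 + 0.04 = 0.19; P(Brand=B | Region=South) = 0.07/0.19 = 0.36842.
Difference = -0.1579.

-0.1579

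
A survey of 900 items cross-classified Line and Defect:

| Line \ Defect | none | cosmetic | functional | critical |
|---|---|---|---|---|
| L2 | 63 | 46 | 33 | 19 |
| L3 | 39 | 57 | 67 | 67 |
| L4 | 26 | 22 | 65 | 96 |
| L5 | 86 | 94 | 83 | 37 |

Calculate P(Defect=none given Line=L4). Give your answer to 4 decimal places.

Total with Line=L4: 26 + 22 + 65 + 96 = 209.
P(Defect=none | Line=L4) = 26/209 = 0.1244.

0.1244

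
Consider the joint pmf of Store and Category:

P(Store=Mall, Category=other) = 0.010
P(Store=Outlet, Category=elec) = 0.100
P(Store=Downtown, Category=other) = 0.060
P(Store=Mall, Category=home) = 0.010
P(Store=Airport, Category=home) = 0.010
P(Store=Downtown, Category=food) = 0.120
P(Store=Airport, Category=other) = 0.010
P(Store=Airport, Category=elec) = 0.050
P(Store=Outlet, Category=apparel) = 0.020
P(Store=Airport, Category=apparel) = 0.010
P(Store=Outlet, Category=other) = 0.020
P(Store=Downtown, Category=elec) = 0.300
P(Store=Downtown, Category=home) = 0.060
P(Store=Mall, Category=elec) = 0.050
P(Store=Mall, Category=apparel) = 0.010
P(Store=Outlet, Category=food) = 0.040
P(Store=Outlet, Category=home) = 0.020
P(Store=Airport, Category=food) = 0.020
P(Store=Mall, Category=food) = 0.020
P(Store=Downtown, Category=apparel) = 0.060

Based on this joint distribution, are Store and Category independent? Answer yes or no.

yes

Every cell satisfies P(Store,Category) = P(Store)·P(Category). For instance P(Store=Downtown) = 0.600, P(Category=food) = 0.200, and 0.600×0.200 = 0.120 matches the joint entry. So Store and Category are independent.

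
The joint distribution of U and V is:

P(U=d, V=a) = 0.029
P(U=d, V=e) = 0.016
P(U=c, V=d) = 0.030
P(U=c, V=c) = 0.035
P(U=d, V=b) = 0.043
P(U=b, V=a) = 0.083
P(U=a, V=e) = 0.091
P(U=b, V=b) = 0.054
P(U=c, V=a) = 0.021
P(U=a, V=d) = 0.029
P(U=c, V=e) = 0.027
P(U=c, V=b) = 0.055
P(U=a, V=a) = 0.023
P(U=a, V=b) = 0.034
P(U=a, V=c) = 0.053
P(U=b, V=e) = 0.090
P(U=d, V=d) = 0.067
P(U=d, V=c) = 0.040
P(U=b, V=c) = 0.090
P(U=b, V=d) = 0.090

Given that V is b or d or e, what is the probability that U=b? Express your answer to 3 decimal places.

0.374

P(V=b) = 0.034 + 0.054 + 0.055 + 0.043 = 0.186.
P(V=d) = 0.029 + 0.090 + 0.030 + 0.067 = 0.216.
P(V=e) = 0.091 + 0.090 + 0.027 + 0.016 = 0.224.
P(V ∈ {b, d, e}) = 0.186 + 0.216 + 0.224 = 0.626; P(U=b, V ∈ {b, d, e}) = 0.054 + 0.090 + 0.090 = 0.234.
P(U=b | V ∈ {b, d, e}) = 0.234/0.626 = 0.374.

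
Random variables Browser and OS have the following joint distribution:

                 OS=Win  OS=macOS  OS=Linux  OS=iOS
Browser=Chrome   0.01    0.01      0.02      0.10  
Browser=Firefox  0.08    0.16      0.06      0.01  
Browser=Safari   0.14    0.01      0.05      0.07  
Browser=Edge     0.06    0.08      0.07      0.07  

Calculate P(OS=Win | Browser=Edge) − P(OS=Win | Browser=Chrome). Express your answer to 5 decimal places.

P(Browser=Edge) = 0.06 + 0.08 + 0.07 + 0.07 = 0.28; P(OS=Win | Browser=Edge) = 0.06/0.28 = 0.214286.
P(Browser=Chrome) = 0.01 + 0.01 + 0.02 + 0.10 = 0.14; P(OS=Win | Browser=Chrome) = 0.01/0.14 = 0.071429.
Difference = 0.14286.

0.14286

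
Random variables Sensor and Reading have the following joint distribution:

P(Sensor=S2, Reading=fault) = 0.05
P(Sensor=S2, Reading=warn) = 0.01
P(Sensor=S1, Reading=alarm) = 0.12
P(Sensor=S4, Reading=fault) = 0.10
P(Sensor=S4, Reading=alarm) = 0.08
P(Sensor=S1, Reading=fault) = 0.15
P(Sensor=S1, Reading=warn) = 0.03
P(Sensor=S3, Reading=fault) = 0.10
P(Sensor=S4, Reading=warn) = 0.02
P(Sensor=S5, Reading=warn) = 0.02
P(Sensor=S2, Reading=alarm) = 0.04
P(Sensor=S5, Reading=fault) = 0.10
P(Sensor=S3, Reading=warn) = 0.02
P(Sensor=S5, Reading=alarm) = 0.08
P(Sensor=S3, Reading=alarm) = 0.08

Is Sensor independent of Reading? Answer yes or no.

Every cell satisfies P(Sensor,Reading) = P(Sensor)·P(Reading). For instance P(Sensor=S5) = 0.20, P(Reading=fault) = 0.50, and 0.20×0.50 = 0.10 matches the joint entry. So Sensor and Reading are independent.

yes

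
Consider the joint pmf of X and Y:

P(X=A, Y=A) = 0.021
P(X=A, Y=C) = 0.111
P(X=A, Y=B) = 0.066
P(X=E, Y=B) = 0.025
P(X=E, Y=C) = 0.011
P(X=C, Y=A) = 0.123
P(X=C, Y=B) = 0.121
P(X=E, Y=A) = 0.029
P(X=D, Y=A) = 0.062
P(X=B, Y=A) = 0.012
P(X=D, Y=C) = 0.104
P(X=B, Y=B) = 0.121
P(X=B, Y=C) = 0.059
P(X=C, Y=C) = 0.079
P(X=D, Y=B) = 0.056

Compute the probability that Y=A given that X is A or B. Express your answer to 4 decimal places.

0.0846

P(X=A) = 0.021 + 0.066 + 0.111 = 0.198.
P(X=B) = 0.012 + 0.121 + 0.059 = 0.192.
P(X ∈ {A, B}) = 0.198 + 0.192 = 0.390; P(Y=A, X ∈ {A, B}) = 0.021 + 0.012 = 0.033.
P(Y=A | X ∈ {A, B}) = 0.033/0.390 = 0.0846.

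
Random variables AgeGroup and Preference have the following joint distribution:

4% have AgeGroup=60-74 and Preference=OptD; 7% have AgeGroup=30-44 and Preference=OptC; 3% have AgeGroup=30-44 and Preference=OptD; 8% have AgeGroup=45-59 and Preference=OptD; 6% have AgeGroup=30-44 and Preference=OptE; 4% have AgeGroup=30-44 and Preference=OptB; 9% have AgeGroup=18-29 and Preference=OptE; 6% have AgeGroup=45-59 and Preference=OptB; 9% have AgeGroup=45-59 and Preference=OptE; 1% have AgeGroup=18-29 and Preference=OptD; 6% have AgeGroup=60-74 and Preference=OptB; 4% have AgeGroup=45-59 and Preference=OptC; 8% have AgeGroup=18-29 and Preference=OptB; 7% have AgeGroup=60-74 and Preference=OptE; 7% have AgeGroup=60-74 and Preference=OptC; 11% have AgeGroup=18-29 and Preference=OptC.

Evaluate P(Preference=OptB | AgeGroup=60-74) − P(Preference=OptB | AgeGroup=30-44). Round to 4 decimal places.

P(AgeGroup=60-74) = 0.06 + 0.07 + 0.04 + 0.07 = 0.24; P(Preference=OptB | AgeGroup=60-74) = 0.06/0.24 = 0.25000.
P(AgeGroup=30-44) = 0.04 + 0.07 + 0.03 + 0.06 = 0.20; P(Preference=OptB | AgeGroup=30-44) = 0.04/0.20 = 0.20000.
Difference = 0.0500.

0.0500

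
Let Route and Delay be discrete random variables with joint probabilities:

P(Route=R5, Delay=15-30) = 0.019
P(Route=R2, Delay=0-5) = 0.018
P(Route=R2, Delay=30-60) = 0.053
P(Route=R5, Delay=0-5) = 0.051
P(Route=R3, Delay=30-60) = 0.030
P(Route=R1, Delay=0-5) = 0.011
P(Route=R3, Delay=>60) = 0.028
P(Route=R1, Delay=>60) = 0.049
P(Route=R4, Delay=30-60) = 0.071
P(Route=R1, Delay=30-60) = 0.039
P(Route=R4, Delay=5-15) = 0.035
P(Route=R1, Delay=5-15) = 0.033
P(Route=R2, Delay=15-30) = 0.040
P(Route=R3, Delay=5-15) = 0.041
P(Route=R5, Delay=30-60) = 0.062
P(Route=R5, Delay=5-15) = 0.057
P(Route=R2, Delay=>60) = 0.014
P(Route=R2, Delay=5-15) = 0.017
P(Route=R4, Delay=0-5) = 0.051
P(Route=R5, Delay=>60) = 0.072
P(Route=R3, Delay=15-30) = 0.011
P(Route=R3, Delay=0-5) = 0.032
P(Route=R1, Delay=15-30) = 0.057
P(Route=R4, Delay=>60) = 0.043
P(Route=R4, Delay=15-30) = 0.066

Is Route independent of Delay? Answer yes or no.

no

P(Route=R5) = 0.261 and P(Delay=15-30) = 0.193, so their product is 0.05037, but P(Route=R5, Delay=15-30) = 0.019. Since these differ, Route and Delay are not independent.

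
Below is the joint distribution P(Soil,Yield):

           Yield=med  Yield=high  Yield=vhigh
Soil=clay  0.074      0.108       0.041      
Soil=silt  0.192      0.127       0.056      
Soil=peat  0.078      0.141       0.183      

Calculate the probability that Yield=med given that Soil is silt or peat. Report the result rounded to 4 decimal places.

P(Soil=silt) = 0.192 + 0.127 + 0.056 = 0.375.
P(Soil=peat) = 0.078 + 0.141 + 0.183 = 0.402.
P(Soil ∈ {silt, peat}) = 0.375 + 0.402 = 0.777; P(Yield=med, Soil ∈ {silt, peat}) = 0.192 + 0.078 = 0.270.
P(Yield=med | Soil ∈ {silt, peat}) = 0.270/0.777 = 0.3475.

0.3475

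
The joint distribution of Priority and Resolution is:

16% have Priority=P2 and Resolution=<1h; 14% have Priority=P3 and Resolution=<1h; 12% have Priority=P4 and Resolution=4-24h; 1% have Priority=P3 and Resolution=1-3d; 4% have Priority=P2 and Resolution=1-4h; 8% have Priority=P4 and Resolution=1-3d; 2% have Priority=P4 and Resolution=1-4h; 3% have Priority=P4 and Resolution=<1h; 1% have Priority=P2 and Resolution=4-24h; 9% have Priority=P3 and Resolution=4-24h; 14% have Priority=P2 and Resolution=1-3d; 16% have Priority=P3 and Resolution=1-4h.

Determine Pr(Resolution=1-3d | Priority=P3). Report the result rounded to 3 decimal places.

P(Priority=P3) = 0.14 + 0.16 + 0.09 + 0.01 = 0.40.
P(Resolution=1-3d | Priority=P3) = 0.01/0.40 = 0.025.

0.025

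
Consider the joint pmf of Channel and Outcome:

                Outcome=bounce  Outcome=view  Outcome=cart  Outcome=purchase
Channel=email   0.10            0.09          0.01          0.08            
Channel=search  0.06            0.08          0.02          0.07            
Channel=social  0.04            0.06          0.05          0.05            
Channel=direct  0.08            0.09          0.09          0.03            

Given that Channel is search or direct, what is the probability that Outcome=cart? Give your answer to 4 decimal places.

P(Channel=search) = 0.06 + 0.08 + 0.02 + 0.07 = 0.23.
P(Channel=direct) = 0.08 + 0.09 + 0.09 + 0.03 = 0.29.
P(Channel ∈ {search, direct}) = 0.23 + 0.29 = 0.52; P(Outcome=cart, Channel ∈ {search, direct}) = 0.02 + 0.09 = 0.11.
P(Outcome=cart | Channel ∈ {search, direct}) = 0.11/0.52 = 0.2115.

0.2115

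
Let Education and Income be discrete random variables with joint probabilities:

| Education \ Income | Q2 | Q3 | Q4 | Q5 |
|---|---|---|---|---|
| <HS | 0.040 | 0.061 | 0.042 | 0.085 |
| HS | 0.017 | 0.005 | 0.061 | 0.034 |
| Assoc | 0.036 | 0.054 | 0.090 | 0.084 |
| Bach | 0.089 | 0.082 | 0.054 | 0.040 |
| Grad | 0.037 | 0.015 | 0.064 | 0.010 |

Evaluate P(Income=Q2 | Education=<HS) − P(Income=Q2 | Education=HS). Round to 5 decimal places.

0.03014

P(Education=<HS) = 0.040 + 0.061 + 0.042 + 0.085 = 0.228; P(Income=Q2 | Education=<HS) = 0.040/0.228 = 0.175439.
P(Education=HS) = 0.017 + 0.005 + 0.061 + 0.034 = 0.117; P(Income=Q2 | Education=HS) = 0.017/0.117 = 0.145299.
Difference = 0.03014.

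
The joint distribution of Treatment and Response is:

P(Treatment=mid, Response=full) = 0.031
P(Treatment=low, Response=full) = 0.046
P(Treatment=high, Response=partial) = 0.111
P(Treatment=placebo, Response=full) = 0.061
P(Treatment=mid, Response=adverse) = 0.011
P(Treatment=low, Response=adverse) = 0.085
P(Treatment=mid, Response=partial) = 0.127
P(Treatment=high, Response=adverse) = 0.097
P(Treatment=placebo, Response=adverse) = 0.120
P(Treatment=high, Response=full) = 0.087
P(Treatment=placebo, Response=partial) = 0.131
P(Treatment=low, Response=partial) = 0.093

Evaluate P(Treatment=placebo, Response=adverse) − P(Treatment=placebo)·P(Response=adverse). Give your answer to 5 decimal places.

P(Treatment=placebo) = 0.131 + 0.061 + 0.120 = 0.312.
P(Response=adverse) = 0.120 + 0.085 + 0.011 + 0.097 = 0.313.
P(Treatment=placebo, Response=adverse) − P(Treatment=placebo)P(Response=adverse) = 0.120 − 0.312×0.313 = 0.02234.

0.02234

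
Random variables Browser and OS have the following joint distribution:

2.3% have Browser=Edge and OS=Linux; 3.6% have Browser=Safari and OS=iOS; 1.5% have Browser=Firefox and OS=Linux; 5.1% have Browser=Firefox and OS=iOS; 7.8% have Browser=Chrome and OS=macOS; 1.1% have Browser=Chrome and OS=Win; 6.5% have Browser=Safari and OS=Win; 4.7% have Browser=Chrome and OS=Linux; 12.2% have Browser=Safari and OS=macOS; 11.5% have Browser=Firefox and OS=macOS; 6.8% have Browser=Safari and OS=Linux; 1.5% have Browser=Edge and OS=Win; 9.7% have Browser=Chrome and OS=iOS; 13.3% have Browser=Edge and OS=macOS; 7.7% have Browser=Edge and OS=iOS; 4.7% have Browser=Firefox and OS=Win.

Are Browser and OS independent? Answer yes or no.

P(Browser=Safari) = 0.291 and P(OS=iOS) = 0.261, so their product is 0.07595, but P(Browser=Safari, OS=iOS) = 0.036. Since these differ, Browser and OS are not independent.

no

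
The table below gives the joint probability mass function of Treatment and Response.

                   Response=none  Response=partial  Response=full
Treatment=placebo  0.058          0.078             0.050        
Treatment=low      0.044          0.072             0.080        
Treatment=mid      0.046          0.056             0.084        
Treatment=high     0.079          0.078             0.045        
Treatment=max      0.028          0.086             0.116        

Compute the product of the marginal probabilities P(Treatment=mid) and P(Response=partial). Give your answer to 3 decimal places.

P(Treatment=mid) = 0.046 + 0.056 + 0.084 = 0.186.
P(Response=partial) = 0.078 + 0.072 + 0.056 + 0.078 + 0.086 = 0.370.
Product: 0.186 × 0.370 = 0.069.

0.069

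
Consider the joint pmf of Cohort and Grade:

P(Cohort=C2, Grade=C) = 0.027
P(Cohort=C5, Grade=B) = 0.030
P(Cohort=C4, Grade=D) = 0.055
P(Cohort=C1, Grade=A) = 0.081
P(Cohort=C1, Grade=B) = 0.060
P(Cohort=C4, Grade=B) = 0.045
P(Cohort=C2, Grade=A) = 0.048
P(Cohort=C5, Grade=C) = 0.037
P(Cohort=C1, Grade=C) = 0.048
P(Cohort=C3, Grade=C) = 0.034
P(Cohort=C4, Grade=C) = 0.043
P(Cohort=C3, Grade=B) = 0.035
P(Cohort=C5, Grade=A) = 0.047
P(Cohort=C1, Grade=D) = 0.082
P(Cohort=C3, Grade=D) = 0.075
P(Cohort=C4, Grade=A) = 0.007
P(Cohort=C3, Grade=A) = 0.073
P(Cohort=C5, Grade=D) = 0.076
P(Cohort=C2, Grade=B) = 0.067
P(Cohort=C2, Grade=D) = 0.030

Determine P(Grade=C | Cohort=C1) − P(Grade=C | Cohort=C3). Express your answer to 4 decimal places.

P(Cohort=C1) = 0.081 + 0.060 + 0.048 + 0.082 = 0.271; P(Grade=C | Cohort=C1) = 0.048/0.271 = 0.17712.
P(Cohort=C3) = 0.073 + 0.035 + 0.034 + 0.075 = 0.217; P(Grade=C | Cohort=C3) = 0.034/0.217 = 0.15668.
Difference = 0.0204.

0.0204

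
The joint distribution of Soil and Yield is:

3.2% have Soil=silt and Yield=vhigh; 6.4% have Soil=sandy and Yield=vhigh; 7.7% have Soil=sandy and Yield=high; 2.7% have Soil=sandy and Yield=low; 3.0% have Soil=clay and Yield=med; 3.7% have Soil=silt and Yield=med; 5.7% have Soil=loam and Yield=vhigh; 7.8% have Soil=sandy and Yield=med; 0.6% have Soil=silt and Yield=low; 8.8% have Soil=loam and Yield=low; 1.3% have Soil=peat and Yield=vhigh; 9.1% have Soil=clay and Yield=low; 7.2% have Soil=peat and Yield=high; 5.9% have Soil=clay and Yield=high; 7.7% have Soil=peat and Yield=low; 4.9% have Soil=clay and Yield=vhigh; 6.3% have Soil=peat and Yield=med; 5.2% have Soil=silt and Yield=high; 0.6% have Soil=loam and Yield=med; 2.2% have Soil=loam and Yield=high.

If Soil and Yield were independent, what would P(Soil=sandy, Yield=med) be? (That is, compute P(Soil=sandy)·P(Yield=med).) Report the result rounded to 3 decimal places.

P(Soil=sandy) = 0.027 + 0.078 + 0.077 + 0.064 = 0.246.
P(Yield=med) = 0.078 + 0.006 + 0.030 + 0.037 + 0.063 = 0.214.
Product: 0.246 × 0.214 = 0.053.

0.053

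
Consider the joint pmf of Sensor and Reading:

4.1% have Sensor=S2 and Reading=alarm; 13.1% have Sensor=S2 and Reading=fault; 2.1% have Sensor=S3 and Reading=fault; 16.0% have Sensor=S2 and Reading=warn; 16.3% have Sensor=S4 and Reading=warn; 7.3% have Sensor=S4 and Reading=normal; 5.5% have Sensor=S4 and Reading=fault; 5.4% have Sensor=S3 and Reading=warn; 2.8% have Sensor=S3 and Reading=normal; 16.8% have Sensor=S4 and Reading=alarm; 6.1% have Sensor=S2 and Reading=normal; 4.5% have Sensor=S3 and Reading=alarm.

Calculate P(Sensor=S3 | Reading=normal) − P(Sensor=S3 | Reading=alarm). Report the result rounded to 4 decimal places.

-0.0043

P(Reading=normal) = 0.061 + 0.028 + 0.073 = 0.162; P(Sensor=S3 | Reading=normal) = 0.028/0.162 = 0.17284.
P(Reading=alarm) = 0.041 + 0.045 + 0.168 = 0.254; P(Sensor=S3 | Reading=alarm) = 0.045/0.254 = 0.17717.
Difference = -0.0043.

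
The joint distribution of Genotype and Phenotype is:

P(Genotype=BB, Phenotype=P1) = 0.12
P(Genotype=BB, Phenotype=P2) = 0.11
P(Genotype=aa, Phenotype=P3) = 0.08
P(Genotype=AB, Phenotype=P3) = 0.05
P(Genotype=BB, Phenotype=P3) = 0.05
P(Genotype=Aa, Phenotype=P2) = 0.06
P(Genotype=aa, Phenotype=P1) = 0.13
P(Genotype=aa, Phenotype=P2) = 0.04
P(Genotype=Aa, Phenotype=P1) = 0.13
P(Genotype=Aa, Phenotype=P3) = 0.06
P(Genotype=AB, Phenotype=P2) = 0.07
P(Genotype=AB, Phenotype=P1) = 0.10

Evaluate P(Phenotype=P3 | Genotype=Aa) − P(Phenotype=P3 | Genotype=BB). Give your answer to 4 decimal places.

0.0614

P(Genotype=Aa) = 0.13 + 0.06 + 0.06 = 0.25; P(Phenotype=P3 | Genotype=Aa) = 0.06/0.25 = 0.24000.
P(Genotype=BB) = 0.12 + 0.11 + 0.05 = 0.28; P(Phenotype=P3 | Genotype=BB) = 0.05/0.28 = 0.17857.
Difference = 0.0614.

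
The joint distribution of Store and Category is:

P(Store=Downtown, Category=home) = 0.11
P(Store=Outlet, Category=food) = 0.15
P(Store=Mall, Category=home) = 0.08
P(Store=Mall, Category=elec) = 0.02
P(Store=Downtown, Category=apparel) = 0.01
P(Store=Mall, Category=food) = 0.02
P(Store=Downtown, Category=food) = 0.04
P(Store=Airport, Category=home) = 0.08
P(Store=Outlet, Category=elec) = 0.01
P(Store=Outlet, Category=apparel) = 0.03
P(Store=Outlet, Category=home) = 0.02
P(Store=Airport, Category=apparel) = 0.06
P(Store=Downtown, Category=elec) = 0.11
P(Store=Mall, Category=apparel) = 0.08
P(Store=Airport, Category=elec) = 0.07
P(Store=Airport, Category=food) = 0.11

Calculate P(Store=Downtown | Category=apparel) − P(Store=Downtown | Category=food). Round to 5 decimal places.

-0.06944

P(Category=apparel) = 0.01 + 0.08 + 0.06 + 0.03 = 0.18; P(Store=Downtown | Category=apparel) = 0.01/0.18 = 0.055556.
P(Category=food) = 0.04 + 0.02 + 0.11 + 0.15 = 0.32; P(Store=Downtown | Category=food) = 0.04/0.32 = 0.125000.
Difference = -0.06944.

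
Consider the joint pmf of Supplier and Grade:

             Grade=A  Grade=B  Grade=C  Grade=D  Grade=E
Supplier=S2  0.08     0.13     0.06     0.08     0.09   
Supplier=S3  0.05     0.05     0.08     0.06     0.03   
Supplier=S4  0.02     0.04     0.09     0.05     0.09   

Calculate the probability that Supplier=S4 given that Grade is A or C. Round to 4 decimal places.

0.2895

P(Grade=A) = 0.08 + 0.05 + 0.02 = 0.15.
P(Grade=C) = 0.06 + 0.08 + 0.09 = 0.23.
P(Grade ∈ {A, C}) = 0.15 + 0.23 = 0.38; P(Supplier=S4, Grade ∈ {A, C}) = 0.02 + 0.09 = 0.11.
P(Supplier=S4 | Grade ∈ {A, C}) = 0.11/0.38 = 0.2895.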